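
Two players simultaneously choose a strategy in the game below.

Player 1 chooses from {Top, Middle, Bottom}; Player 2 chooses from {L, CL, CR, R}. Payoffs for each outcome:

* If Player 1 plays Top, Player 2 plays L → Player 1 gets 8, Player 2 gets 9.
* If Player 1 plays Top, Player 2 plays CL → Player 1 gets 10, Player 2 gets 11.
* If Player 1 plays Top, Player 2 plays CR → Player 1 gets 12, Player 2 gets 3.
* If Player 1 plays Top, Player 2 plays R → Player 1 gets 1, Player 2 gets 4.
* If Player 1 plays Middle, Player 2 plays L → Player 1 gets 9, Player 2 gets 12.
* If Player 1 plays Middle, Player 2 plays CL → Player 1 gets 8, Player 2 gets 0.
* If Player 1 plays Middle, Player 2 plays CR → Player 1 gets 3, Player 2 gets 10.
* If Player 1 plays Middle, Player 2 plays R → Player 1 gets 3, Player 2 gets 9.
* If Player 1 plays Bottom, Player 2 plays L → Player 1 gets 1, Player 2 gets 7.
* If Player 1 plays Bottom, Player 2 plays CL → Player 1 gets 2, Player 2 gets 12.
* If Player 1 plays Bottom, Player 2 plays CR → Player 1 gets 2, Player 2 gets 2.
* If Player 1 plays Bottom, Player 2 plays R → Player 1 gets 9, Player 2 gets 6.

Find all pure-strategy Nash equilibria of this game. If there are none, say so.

Player 1 against L: payoffs 8, 9, 1 → best response Middle.
Player 1 against CL: payoffs 10, 8, 2 → best response Top.
Player 1 against CR: payoffs 12, 3, 2 → best response Top.
Player 1 against R: payoffs 1, 3, 9 → best response Bottom.
Player 2 against Top: payoffs 9, 11, 3, 4 → best response CL.
Player 2 against Middle: payoffs 12, 0, 10, 9 → best response L.
Player 2 against Bottom: payoffs 7, 12, 2, 6 → best response CL.
Mutual best responses: (Top, CL); (Middle, L).

The pure Nash equilibria are (Top, CL) and (Middle, L).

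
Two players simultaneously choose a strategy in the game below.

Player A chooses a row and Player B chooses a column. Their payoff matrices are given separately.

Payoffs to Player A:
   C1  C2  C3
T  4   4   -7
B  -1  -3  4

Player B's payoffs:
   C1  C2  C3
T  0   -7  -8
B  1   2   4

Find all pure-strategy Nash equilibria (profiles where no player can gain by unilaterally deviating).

(T, C1): Player A gets 4, best alternative -1; Player B gets 0, best alternative -7. No profitable deviation — NE.
(T, C2): Player B can switch to C1 (-7 → 0). Not NE.
(T, C3): Player A can switch to B (-7 → 4). Not NE.
(B, C1): Player A can switch to T (-1 → 4). Not NE.
(B, C2): Player A can switch to T (-3 → 4). Not NE.
(B, C3): Player A gets 4, best alternative -7; Player B gets 4, best alternative 2. No profitable deviation — NE.

The pure Nash equilibria are (T, C1) and (B, C3).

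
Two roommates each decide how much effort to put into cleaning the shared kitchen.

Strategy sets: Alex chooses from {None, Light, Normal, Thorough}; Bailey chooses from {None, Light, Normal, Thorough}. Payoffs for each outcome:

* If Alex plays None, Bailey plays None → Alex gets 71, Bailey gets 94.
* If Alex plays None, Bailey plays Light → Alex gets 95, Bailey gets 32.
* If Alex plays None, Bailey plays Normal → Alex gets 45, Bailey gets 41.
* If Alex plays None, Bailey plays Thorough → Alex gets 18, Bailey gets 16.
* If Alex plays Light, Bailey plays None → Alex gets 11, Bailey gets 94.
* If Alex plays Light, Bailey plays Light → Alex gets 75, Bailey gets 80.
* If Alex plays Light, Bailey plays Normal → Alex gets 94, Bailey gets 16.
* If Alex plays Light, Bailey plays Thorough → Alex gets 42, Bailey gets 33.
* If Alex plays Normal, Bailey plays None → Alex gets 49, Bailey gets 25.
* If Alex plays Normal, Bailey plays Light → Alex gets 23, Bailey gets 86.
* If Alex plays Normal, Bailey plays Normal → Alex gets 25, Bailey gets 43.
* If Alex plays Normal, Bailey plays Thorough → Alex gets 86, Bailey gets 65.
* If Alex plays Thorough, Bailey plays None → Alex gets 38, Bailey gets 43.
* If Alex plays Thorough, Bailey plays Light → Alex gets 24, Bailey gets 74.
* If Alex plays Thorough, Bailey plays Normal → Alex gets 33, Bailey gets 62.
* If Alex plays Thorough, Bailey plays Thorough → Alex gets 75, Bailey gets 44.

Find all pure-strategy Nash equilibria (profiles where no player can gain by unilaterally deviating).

(None, None)

(None, None): Alex gets 71, best alternative 49; Bailey gets 94, best alternative 41. No profitable deviation — NE.
(None, Light): Bailey can switch to None (32 → 94). Not NE.
(None, Normal): Alex can switch to Light (45 → 94). Not NE.
(None, Thorough): Alex can switch to Light (18 → 42). Not NE.
(Light, None): Alex can switch to None (11 → 71). Not NE.
(Light, Light): Alex can switch to None (75 → 95). Not NE.
(Light, Normal): Bailey can switch to None (16 → 94). Not NE.
(Light, Thorough): Alex can switch to Normal (42 → 86). Not NE.
(Normal, None): Alex can switch to None (49 → 71). Not NE.
(Normal, Light): Alex can switch to None (23 → 95). Not NE.
(Normal, Normal): Alex can switch to None (25 → 45). Not NE.
(Normal, Thorough): Bailey can switch to Light (65 → 86). Not NE.
(Thorough, None): Alex can switch to None (38 → 71). Not NE.
(The remaining 3 profiles each have a profitable deviation by the same check.)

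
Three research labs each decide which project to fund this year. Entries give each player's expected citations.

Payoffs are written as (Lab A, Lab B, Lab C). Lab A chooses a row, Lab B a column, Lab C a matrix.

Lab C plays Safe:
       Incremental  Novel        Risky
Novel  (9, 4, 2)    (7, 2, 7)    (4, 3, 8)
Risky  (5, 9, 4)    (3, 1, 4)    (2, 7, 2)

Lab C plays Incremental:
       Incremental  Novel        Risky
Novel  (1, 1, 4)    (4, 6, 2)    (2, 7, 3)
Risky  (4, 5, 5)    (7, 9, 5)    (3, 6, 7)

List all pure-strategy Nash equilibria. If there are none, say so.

(Risky, Novel, Incremental)

Mark each player's best response to every combination of opponents' strategies; a profile where every player is best-responding is a pure Nash equilibrium.
Lab A against (Incremental, Safe): payoffs 9, 5 → best response Novel.
Lab A against (Incremental, Incremental): payoffs 1, 4 → best response Risky.
Lab A against (Novel, Safe): payoffs 7, 3 → best response Novel.
Lab A against (Novel, Incremental): payoffs 4, 7 → best response Risky.
Lab A against (Risky, Safe): payoffs 4, 2 → best response Novel.
Lab A against (Risky, Incremental): payoffs 2, 3 → best response Risky.
Lab B against (Novel, Safe): payoffs 4, 2, 3 → best response Incremental.
Lab B against (Novel, Incremental): payoffs 1, 6, 7 → best response Risky.
Lab B against (Risky, Safe): payoffs 9, 1, 7 → best response Incremental.
Lab B against (Risky, Incremental): payoffs 5, 9, 6 → best response Novel.
Lab C against (Novel, Incremental): payoffs 2, 4 → best response Incremental.
Lab C against (Novel, Novel): payoffs 7, 2 → best response Safe.
Lab C against (Novel, Risky): payoffs 8, 3 → best response Safe.
Lab C against (Risky, Incremental): payoffs 4, 5 → best response Incremental.
Lab C against (Risky, Novel): payoffs 4, 5 → best response Incremental.
Lab C against (Risky, Risky): payoffs 2, 7 → best response Incremental.
Mutual best responses: (Risky, Novel, Incremental).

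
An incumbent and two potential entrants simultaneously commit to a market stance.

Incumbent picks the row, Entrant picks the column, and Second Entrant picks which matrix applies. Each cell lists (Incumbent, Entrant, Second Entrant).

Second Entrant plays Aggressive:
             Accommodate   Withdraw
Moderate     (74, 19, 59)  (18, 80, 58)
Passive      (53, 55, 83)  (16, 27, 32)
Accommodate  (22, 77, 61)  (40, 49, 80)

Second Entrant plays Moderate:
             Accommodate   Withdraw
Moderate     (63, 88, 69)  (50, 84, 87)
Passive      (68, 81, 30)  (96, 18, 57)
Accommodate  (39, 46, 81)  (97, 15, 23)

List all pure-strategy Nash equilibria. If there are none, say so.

This game has no pure Nash equilibrium.

(Moderate, Accommodate, Aggressive): Entrant can switch to Withdraw (19 → 80). Not NE.
(Moderate, Accommodate, Moderate): Incumbent can switch to Passive (63 → 68). Not NE.
(Moderate, Withdraw, Aggressive): Incumbent can switch to Accommodate (18 → 40). Not NE.
(Moderate, Withdraw, Moderate): Incumbent can switch to Passive (50 → 96). Not NE.
(Passive, Accommodate, Aggressive): Incumbent can switch to Moderate (53 → 74). Not NE.
(Passive, Accommodate, Moderate): Second Entrant can switch to Aggressive (30 → 83). Not NE.
(The remaining 6 profiles each have a profitable deviation by the same check.)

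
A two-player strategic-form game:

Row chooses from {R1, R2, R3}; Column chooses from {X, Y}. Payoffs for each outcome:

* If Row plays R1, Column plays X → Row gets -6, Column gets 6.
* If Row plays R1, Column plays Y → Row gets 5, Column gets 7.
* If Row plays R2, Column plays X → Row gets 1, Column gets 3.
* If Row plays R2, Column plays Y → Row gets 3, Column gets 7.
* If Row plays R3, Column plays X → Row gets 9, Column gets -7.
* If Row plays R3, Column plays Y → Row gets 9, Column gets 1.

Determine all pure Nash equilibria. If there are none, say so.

Row against X: payoffs -6, 1, 9 → best response R3.
Row against Y: payoffs 5, 3, 9 → best response R3.
Column against R1: payoffs 6, 7 → best response Y.
Column against R2: payoffs 3, 7 → best response Y.
Column against R3: payoffs -7, 1 → best response Y.
Mutual best responses: (R3, Y).

Pure NE: (R3, Y)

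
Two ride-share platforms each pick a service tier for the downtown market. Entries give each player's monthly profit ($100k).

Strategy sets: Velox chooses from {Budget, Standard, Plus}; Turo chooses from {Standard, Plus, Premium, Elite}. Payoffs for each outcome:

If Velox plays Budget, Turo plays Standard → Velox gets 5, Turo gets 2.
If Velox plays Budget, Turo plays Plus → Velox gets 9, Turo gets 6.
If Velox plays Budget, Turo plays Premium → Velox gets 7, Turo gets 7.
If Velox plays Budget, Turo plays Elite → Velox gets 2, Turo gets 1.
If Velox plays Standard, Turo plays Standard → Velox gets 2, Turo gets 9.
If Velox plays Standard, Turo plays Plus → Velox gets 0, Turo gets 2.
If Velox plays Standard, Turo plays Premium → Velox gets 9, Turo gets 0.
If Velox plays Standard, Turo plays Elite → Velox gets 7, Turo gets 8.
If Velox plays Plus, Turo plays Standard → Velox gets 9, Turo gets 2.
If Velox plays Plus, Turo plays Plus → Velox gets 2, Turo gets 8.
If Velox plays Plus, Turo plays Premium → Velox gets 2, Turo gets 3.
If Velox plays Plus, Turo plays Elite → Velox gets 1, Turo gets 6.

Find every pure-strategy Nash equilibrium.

(Budget, Standard): Velox can switch to Plus (5 → 9). Not NE.
(Budget, Plus): Turo can switch to Premium (6 → 7). Not NE.
(Budget, Premium): Velox can switch to Standard (7 → 9). Not NE.
(Budget, Elite): Velox can switch to Standard (2 → 7). Not NE.
(Standard, Standard): Velox can switch to Budget (2 → 5). Not NE.
(Standard, Plus): Velox can switch to Budget (0 → 9). Not NE.
(Standard, Premium): Turo can switch to Standard (0 → 9). Not NE.
(Standard, Elite): Turo can switch to Standard (8 → 9). Not NE.
(Plus, Standard): Turo can switch to Plus (2 → 8). Not NE.
(Plus, Plus): Velox can switch to Budget (2 → 9). Not NE.
(Plus, Premium): Velox can switch to Budget (2 → 7). Not NE.
(Plus, Elite): Velox can switch to Budget (1 → 2). Not NE.

No pure-strategy Nash equilibrium.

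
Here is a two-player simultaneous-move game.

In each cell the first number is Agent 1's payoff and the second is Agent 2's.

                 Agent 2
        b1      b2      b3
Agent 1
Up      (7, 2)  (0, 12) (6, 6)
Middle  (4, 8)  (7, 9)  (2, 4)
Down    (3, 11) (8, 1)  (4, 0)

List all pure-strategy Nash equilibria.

Mark each player's best response to every combination of opponents' strategies; a profile where every player is best-responding is a pure Nash equilibrium.
Agent 1 against b1: payoffs 7, 4, 3 → best response Up.
Agent 1 against b2: payoffs 0, 7, 8 → best response Down.
Agent 1 against b3: payoffs 6, 2, 4 → best response Up.
Agent 2 against Up: payoffs 2, 12, 6 → best response b2.
Agent 2 against Middle: payoffs 8, 9, 4 → best response b2.
Agent 2 against Down: payoffs 11, 1, 0 → best response b1.
No profile is a mutual best response for all players.

This game has no pure Nash equilibrium.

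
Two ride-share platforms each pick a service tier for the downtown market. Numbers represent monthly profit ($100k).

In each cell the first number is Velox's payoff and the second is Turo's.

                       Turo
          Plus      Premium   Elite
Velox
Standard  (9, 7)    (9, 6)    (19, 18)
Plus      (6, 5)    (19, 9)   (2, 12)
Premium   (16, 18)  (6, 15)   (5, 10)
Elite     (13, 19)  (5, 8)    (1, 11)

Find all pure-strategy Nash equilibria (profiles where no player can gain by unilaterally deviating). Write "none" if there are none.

For each player, find the best response to each opponent profile; mutual best responses are the pure NE.
Velox against Plus: payoffs 9, 6, 16, 13 → best response Premium.
Velox against Premium: payoffs 9, 19, 6, 5 → best response Plus.
Velox against Elite: payoffs 19, 2, 5, 1 → best response Standard.
Turo against Standard: payoffs 7, 6, 18 → best response Elite.
Turo against Plus: payoffs 5, 9, 12 → best response Elite.
Turo against Premium: payoffs 18, 15, 10 → best response Plus.
Turo against Elite: payoffs 19, 8, 11 → best response Plus.
Mutual best responses: (Standard, Elite); (Premium, Plus).

(Standard, Elite); (Premium, Plus)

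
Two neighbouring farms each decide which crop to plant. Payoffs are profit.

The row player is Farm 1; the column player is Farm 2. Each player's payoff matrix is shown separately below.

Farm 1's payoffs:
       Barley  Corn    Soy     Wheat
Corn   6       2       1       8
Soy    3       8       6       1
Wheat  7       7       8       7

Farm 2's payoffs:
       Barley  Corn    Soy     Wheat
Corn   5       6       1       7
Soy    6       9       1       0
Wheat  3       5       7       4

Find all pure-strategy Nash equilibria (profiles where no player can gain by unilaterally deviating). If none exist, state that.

The pure Nash equilibria are (Corn, Wheat); (Soy, Corn); (Wheat, Soy).

Mark each player's best response to every combination of opponents' strategies; a profile where every player is best-responding is a pure Nash equilibrium.
Farm 1 against Barley: payoffs 6, 3, 7 → best response Wheat.
Farm 1 against Corn: payoffs 2, 8, 7 → best response Soy.
Farm 1 against Soy: payoffs 1, 6, 8 → best response Wheat.
Farm 1 against Wheat: payoffs 8, 1, 7 → best response Corn.
Farm 2 against Corn: payoffs 5, 6, 1, 7 → best response Wheat.
Farm 2 against Soy: payoffs 6, 9, 1, 0 → best response Corn.
Farm 2 against Wheat: payoffs 3, 5, 7, 4 → best response Soy.
Mutual best responses: (Corn, Wheat); (Soy, Corn); (Wheat, Soy).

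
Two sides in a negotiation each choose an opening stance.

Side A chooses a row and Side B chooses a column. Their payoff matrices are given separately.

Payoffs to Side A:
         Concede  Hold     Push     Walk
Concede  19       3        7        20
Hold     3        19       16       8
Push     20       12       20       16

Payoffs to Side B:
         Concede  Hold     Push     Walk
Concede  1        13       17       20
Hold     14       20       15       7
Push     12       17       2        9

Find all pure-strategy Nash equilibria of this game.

Pure-strategy Nash equilibria: (Concede, Walk), (Hold, Hold)

Side A against Concede: payoffs 19, 3, 20 → best response Push.
Side A against Hold: payoffs 3, 19, 12 → best response Hold.
Side A against Push: payoffs 7, 16, 20 → best response Push.
Side A against Walk: payoffs 20, 8, 16 → best response Concede.
Side B against Concede: payoffs 1, 13, 17, 20 → best response Walk.
Side B against Hold: payoffs 14, 20, 15, 7 → best response Hold.
Side B against Push: payoffs 12, 17, 2, 9 → best response Hold.
Mutual best responses: (Concede, Walk); (Hold, Hold).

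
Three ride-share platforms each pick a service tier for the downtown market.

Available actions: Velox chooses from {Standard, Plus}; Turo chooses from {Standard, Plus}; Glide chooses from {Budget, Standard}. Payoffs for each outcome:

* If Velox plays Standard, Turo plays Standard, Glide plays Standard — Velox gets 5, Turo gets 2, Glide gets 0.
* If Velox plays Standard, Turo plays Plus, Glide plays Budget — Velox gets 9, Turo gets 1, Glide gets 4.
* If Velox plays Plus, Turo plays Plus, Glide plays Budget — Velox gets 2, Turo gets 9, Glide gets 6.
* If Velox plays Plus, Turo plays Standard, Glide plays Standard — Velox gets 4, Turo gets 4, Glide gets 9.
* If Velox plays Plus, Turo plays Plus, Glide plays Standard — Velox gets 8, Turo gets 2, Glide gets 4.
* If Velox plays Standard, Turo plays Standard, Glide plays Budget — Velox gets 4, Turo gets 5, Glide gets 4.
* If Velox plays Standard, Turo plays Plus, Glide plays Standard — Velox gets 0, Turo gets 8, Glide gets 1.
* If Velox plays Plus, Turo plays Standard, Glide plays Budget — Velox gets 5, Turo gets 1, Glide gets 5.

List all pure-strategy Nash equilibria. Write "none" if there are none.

Mark each player's best response to every combination of opponents' strategies; a profile where every player is best-responding is a pure Nash equilibrium.
Velox against (Standard, Budget): payoffs 4, 5 → best response Plus.
Velox against (Standard, Standard): payoffs 5, 4 → best response Standard.
Velox against (Plus, Budget): payoffs 9, 2 → best response Standard.
Velox against (Plus, Standard): payoffs 0, 8 → best response Plus.
Turo against (Standard, Budget): payoffs 5, 1 → best response Standard.
Turo against (Standard, Standard): payoffs 2, 8 → best response Plus.
Turo against (Plus, Budget): payoffs 1, 9 → best response Plus.
Turo against (Plus, Standard): payoffs 4, 2 → best response Standard.
Glide against (Standard, Standard): payoffs 4, 0 → best response Budget.
Glide against (Standard, Plus): payoffs 4, 1 → best response Budget.
Glide against (Plus, Standard): payoffs 5, 9 → best response Standard.
Glide against (Plus, Plus): payoffs 6, 4 → best response Budget.
No profile is a mutual best response for all players.

none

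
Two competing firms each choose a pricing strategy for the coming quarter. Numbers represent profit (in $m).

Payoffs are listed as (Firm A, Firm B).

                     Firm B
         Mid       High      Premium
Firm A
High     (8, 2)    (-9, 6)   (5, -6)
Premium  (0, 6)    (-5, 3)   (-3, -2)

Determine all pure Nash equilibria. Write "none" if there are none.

Check each profile: it is a Nash equilibrium iff no player can strictly gain by switching unilaterally.
(High, Mid): Firm B can switch to High (2 → 6). Not NE.
(High, High): Firm A can switch to Premium (-9 → -5). Not NE.
(High, Premium): Firm B can switch to Mid (-6 → 2). Not NE.
(Premium, Mid): Firm A can switch to High (0 → 8). Not NE.
(Premium, High): Firm B can switch to Mid (3 → 6). Not NE.
(Premium, Premium): Firm A can switch to High (-3 → 5). Not NE.

none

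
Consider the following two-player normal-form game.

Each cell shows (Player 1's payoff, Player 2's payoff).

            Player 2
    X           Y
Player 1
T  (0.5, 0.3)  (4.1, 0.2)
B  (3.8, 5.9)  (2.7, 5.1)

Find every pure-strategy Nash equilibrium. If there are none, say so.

Pure NE: (B, X)

Check each profile: it is a Nash equilibrium iff no player can strictly gain by switching unilaterally.
(T, X): Player 1 can switch to B (0.5 → 3.8). Not NE.
(T, Y): Player 2 can switch to X (0.2 → 0.3). Not NE.
(B, X): Player 1 gets 3.8, best alternative 0.5; Player 2 gets 5.9, best alternative 5.1. No profitable deviation — NE.
(B, Y): Player 1 can switch to T (2.7 → 4.1). Not NE.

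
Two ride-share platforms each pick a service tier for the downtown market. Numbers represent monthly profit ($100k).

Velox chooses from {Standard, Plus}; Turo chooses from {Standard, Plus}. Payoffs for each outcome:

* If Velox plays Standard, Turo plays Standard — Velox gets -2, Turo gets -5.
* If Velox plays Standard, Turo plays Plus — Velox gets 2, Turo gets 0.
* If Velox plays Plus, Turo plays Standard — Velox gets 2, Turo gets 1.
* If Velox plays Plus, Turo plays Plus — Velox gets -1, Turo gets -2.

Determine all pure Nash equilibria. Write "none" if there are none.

Pure-strategy Nash equilibria: (Standard, Plus) and (Plus, Standard)

Velox against Standard: payoffs -2, 2 → best response Plus.
Velox against Plus: payoffs 2, -1 → best response Standard.
Turo against Standard: payoffs -5, 0 → best response Plus.
Turo against Plus: payoffs 1, -2 → best response Standard.
Mutual best responses: (Standard, Plus); (Plus, Standard).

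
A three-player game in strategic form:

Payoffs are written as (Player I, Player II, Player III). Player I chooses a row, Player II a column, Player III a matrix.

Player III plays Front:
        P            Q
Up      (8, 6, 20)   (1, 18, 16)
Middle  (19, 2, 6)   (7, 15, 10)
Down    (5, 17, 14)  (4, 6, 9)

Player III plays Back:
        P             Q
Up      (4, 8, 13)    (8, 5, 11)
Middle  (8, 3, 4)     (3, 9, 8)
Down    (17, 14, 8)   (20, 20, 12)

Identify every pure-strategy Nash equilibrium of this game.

The pure Nash equilibria are (Middle, Q, Front) and (Down, Q, Back).

Mark each player's best response to every combination of opponents' strategies; a profile where every player is best-responding is a pure Nash equilibrium.
Player I against (P, Front): payoffs 8, 19, 5 → best response Middle.
Player I against (P, Back): payoffs 4, 8, 17 → best response Down.
Player I against (Q, Front): payoffs 1, 7, 4 → best response Middle.
Player I against (Q, Back): payoffs 8, 3, 20 → best response Down.
Player II against (Up, Front): payoffs 6, 18 → best response Q.
Player II against (Up, Back): payoffs 8, 5 → best response P.
Player II against (Middle, Front): payoffs 2, 15 → best response Q.
Player II against (Middle, Back): payoffs 3, 9 → best response Q.
Player II against (Down, Front): payoffs 17, 6 → best response P.
Player II against (Down, Back): payoffs 14, 20 → best response Q.
Player III against (Up, P): payoffs 20, 13 → best response Front.
Player III against (Up, Q): payoffs 16, 11 → best response Front.
Player III against (Middle, P): payoffs 6, 4 → best response Front.
Player III against (Middle, Q): payoffs 10, 8 → best response Front.
Player III against (Down, P): payoffs 14, 8 → best response Front.
Player III against (Down, Q): payoffs 9, 12 → best response Back.
Mutual best responses: (Middle, Q, Front); (Down, Q, Back).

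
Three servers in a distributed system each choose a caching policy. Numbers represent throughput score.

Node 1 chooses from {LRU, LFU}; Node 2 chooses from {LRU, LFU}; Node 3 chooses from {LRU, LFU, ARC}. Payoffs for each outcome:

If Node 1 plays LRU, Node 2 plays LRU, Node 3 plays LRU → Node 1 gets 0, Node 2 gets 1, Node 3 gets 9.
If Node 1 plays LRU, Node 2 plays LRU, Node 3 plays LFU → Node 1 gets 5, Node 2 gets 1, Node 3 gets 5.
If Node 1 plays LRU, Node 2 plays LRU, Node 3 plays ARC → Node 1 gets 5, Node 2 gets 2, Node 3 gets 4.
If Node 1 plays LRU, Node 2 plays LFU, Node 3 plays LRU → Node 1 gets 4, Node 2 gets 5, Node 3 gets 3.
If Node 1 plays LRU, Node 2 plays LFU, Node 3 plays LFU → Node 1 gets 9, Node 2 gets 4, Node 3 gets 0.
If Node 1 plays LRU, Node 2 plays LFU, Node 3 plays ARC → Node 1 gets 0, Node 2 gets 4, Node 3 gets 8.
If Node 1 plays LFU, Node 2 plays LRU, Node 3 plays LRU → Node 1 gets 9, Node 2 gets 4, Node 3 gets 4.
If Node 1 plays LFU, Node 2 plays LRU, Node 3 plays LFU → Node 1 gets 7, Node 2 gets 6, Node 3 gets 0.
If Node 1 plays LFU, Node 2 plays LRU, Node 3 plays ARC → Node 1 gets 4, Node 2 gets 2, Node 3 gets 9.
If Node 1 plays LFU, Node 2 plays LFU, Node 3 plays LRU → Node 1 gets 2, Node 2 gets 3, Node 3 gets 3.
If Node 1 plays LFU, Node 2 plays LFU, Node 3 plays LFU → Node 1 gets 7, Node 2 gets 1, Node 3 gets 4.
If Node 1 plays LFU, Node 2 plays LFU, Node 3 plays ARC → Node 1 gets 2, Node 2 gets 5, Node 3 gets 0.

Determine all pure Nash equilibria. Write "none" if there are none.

This game has no pure Nash equilibrium.

(LRU, LRU, LRU): Node 1 can switch to LFU (0 → 9). Not NE.
(LRU, LRU, LFU): Node 1 can switch to LFU (5 → 7). Not NE.
(LRU, LRU, ARC): Node 2 can switch to LFU (2 → 4). Not NE.
(LRU, LFU, LRU): Node 3 can switch to ARC (3 → 8). Not NE.
(LRU, LFU, LFU): Node 3 can switch to LRU (0 → 3). Not NE.
(LRU, LFU, ARC): Node 1 can switch to LFU (0 → 2). Not NE.
(LFU, LRU, LRU): Node 3 can switch to ARC (4 → 9). Not NE.
(LFU, LRU, LFU): Node 3 can switch to LRU (0 → 4). Not NE.
(LFU, LRU, ARC): Node 1 can switch to LRU (4 → 5). Not NE.
(LFU, LFU, LRU): Node 1 can switch to LRU (2 → 4). Not NE.
(The remaining 2 profiles each have a profitable deviation by the same check.)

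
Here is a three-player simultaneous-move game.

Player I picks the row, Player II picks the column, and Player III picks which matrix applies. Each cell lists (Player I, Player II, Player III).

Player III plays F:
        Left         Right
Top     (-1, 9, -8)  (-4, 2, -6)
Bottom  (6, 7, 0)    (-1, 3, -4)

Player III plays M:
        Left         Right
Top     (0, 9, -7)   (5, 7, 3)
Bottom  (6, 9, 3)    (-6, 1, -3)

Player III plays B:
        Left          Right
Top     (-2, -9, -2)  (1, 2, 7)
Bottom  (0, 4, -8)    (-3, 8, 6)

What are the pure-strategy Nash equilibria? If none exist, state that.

(Top, Right, B), (Bottom, Left, M)

For each player, find the best response to each opponent profile; mutual best responses are the pure NE.
Player I against (Left, F): payoffs -1, 6 → best response Bottom.
Player I against (Left, M): payoffs 0, 6 → best response Bottom.
Player I against (Left, B): payoffs -2, 0 → best response Bottom.
Player I against (Right, F): payoffs -4, -1 → best response Bottom.
Player I against (Right, M): payoffs 5, -6 → best response Top.
Player I against (Right, B): payoffs 1, -3 → best response Top.
Player II against (Top, F): payoffs 9, 2 → best response Left.
Player II against (Top, M): payoffs 9, 7 → best response Left.
Player II against (Top, B): payoffs -9, 2 → best response Right.
Player II against (Bottom, F): payoffs 7, 3 → best response Left.
Player II against (Bottom, M): payoffs 9, 1 → best response Left.
Player II against (Bottom, B): payoffs 4, 8 → best response Right.
Player III against (Top, Left): payoffs -8, -7, -2 → best response B.
Player III against (Top, Right): payoffs -6, 3, 7 → best response B.
Player III against (Bottom, Left): payoffs 0, 3, -8 → best response M.
Player III against (Bottom, Right): payoffs -4, -3, 6 → best response B.
Mutual best responses: (Top, Right, B); (Bottom, Left, M).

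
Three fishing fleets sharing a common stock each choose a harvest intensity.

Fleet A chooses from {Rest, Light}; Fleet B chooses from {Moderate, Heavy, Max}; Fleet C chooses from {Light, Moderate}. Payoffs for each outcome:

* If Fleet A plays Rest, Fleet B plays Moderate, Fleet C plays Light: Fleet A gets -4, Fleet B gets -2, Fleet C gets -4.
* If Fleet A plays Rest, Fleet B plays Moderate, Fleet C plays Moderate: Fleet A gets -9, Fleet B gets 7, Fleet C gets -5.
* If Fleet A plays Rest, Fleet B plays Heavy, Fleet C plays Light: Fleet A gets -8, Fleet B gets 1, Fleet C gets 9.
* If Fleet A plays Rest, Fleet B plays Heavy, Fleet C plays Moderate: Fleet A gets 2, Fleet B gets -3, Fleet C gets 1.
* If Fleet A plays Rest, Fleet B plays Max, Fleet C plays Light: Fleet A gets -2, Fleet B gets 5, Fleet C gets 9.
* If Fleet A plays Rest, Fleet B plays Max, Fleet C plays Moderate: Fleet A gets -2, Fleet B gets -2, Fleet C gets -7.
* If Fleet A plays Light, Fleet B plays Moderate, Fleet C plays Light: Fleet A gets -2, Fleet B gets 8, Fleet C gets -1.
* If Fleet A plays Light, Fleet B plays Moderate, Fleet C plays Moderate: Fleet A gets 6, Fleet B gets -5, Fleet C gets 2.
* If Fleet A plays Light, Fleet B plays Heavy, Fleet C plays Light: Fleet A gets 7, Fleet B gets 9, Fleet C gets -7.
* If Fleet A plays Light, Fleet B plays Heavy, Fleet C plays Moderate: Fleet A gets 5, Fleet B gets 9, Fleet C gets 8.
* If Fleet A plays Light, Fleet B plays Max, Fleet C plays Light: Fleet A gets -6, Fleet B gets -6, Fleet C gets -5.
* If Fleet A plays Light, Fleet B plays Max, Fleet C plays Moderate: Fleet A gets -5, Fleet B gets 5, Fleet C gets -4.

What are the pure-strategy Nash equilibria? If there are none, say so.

Pure-strategy Nash equilibria: (Rest, Max, Light) and (Light, Heavy, Moderate)

Fleet A against (Moderate, Light): payoffs -4, -2 → best response Light.
Fleet A against (Moderate, Moderate): payoffs -9, 6 → best response Light.
Fleet A against (Heavy, Light): payoffs -8, 7 → best response Light.
Fleet A against (Heavy, Moderate): payoffs 2, 5 → best response Light.
Fleet A against (Max, Light): payoffs -2, -6 → best response Rest.
Fleet A against (Max, Moderate): payoffs -2, -5 → best response Rest.
Fleet B against (Rest, Light): payoffs -2, 1, 5 → best response Max.
Fleet B against (Rest, Moderate): payoffs 7, -3, -2 → best response Moderate.
Fleet B against (Light, Light): payoffs 8, 9, -6 → best response Heavy.
Fleet B against (Light, Moderate): payoffs -5, 9, 5 → best response Heavy.
Fleet C against (Rest, Moderate): payoffs -4, -5 → best response Light.
Fleet C against (Rest, Heavy): payoffs 9, 1 → best response Light.
Fleet C against (Rest, Max): payoffs 9, -7 → best response Light.
Fleet C against (Light, Moderate): payoffs -1, 2 → best response Moderate.
Fleet C against (Light, Heavy): payoffs -7, 8 → best response Moderate.
Fleet C against (Light, Max): payoffs -5, -4 → best response Moderate.
Mutual best responses: (Rest, Max, Light); (Light, Heavy, Moderate).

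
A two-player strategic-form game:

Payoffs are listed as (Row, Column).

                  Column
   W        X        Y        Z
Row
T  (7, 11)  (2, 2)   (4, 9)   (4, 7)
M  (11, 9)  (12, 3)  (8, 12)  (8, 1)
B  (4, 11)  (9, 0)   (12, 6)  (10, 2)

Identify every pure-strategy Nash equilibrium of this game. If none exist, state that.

For each player, find the best response to each opponent profile; mutual best responses are the pure NE.
Row against W: payoffs 7, 11, 4 → best response M.
Row against X: payoffs 2, 12, 9 → best response M.
Row against Y: payoffs 4, 8, 12 → best response B.
Row against Z: payoffs 4, 8, 10 → best response B.
Column against T: payoffs 11, 2, 9, 7 → best response W.
Column against M: payoffs 9, 3, 12, 1 → best response Y.
Column against B: payoffs 11, 0, 6, 2 → best response W.
No profile is a mutual best response for all players.

This game has no pure Nash equilibrium.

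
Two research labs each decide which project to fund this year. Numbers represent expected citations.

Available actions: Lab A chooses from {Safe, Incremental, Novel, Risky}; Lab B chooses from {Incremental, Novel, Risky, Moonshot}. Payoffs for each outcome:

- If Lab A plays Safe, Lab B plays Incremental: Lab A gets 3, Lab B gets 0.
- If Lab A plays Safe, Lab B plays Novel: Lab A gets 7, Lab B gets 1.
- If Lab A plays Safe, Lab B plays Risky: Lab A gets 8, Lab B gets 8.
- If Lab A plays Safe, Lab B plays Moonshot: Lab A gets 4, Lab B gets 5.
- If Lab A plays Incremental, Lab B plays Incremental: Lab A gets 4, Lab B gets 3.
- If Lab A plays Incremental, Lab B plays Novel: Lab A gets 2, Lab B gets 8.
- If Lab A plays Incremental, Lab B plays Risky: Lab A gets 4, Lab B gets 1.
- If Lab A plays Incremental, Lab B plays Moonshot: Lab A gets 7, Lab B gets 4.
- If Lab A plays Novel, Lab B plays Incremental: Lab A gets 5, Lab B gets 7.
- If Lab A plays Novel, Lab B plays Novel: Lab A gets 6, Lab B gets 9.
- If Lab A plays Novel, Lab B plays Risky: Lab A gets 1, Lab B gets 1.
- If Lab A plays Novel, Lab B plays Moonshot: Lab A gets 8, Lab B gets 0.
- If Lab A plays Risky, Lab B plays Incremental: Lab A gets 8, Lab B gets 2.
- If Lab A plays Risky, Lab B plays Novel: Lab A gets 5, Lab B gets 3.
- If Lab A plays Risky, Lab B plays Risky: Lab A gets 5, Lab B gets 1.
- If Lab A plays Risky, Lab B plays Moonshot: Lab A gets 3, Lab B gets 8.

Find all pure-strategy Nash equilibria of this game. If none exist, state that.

Lab A against Incremental: payoffs 3, 4, 5, 8 → best response Risky.
Lab A against Novel: payoffs 7, 2, 6, 5 → best response Safe.
Lab A against Risky: payoffs 8, 4, 1, 5 → best response Safe.
Lab A against Moonshot: payoffs 4, 7, 8, 3 → best response Novel.
Lab B against Safe: payoffs 0, 1, 8, 5 → best response Risky.
Lab B against Incremental: payoffs 3, 8, 1, 4 → best response Novel.
Lab B against Novel: payoffs 7, 9, 1, 0 → best response Novel.
Lab B against Risky: payoffs 2, 3, 1, 8 → best response Moonshot.
Mutual best responses: (Safe, Risky).

(Safe, Risky)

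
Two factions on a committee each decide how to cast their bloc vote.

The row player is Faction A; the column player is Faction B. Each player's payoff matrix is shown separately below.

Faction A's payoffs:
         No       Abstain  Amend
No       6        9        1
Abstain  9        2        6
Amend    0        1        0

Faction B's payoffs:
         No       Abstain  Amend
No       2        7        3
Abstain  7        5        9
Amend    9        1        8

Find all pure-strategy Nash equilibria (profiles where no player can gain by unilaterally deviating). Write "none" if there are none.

Pure-strategy Nash equilibria: (No, Abstain), (Abstain, Amend)

For each strategy profile, look for a profitable unilateral deviation.
(No, No): Faction A can switch to Abstain (6 → 9). Not NE.
(No, Abstain): Faction A gets 9, best alternative 2; Faction B gets 7, best alternative 3. No profitable deviation — NE.
(No, Amend): Faction A can switch to Abstain (1 → 6). Not NE.
(Abstain, No): Faction B can switch to Amend (7 → 9). Not NE.
(Abstain, Abstain): Faction A can switch to No (2 → 9). Not NE.
(Abstain, Amend): Faction A gets 6, best alternative 1; Faction B gets 9, best alternative 7. No profitable deviation — NE.
(Amend, No): Faction A can switch to No (0 → 6). Not NE.
(Amend, Abstain): Faction A can switch to No (1 → 9). Not NE.
(Amend, Amend): Faction A can switch to No (0 → 1). Not NE.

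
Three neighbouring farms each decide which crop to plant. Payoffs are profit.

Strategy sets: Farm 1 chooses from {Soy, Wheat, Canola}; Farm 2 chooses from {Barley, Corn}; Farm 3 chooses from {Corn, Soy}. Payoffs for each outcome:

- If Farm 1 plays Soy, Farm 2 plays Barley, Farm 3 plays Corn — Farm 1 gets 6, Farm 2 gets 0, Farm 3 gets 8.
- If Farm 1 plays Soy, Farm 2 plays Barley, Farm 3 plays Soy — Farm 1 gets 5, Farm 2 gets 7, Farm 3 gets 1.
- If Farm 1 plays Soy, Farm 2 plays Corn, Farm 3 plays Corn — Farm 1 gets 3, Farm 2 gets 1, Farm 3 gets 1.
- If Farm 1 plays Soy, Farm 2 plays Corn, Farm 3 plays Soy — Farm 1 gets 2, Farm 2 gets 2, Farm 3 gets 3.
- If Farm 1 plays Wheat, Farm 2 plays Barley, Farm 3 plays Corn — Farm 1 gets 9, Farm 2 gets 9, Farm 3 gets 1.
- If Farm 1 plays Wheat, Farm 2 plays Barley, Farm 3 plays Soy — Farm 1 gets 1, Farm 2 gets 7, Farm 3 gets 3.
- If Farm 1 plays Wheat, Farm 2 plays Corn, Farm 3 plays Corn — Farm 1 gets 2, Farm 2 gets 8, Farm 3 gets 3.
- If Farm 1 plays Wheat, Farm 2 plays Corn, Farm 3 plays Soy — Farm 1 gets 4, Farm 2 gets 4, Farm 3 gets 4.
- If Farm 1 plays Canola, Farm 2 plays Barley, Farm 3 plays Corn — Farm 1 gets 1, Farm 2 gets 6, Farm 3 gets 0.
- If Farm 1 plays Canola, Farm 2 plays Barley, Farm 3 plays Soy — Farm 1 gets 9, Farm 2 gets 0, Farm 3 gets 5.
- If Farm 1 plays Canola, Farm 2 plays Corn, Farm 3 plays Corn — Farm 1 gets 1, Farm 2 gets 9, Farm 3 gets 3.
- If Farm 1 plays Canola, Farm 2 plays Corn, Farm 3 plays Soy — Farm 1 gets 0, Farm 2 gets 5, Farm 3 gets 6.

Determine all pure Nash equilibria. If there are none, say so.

There is no pure-strategy Nash equilibrium.

(Soy, Barley, Corn): Farm 1 can switch to Wheat (6 → 9). Not NE.
(Soy, Barley, Soy): Farm 1 can switch to Canola (5 → 9). Not NE.
(Soy, Corn, Corn): Farm 3 can switch to Soy (1 → 3). Not NE.
(Soy, Corn, Soy): Farm 1 can switch to Wheat (2 → 4). Not NE.
(Wheat, Barley, Corn): Farm 3 can switch to Soy (1 → 3). Not NE.
(Wheat, Barley, Soy): Farm 1 can switch to Soy (1 → 5). Not NE.
(The remaining 6 profiles each have a profitable deviation by the same check.)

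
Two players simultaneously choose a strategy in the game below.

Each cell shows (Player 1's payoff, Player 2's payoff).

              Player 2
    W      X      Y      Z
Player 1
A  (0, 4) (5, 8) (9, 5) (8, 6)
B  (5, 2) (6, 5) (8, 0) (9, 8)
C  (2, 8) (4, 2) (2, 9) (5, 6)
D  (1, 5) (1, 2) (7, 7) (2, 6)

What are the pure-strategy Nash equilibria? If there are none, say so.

Pure NE: (B, Z)

Player 1 against W: payoffs 0, 5, 2, 1 → best response B.
Player 1 against X: payoffs 5, 6, 4, 1 → best response B.
Player 1 against Y: payoffs 9, 8, 2, 7 → best response A.
Player 1 against Z: payoffs 8, 9, 5, 2 → best response B.
Player 2 against A: payoffs 4, 8, 5, 6 → best response X.
Player 2 against B: payoffs 2, 5, 0, 8 → best response Z.
Player 2 against C: payoffs 8, 2, 9, 6 → best response Y.
Player 2 against D: payoffs 5, 2, 7, 6 → best response Y.
Mutual best responses: (B, Z).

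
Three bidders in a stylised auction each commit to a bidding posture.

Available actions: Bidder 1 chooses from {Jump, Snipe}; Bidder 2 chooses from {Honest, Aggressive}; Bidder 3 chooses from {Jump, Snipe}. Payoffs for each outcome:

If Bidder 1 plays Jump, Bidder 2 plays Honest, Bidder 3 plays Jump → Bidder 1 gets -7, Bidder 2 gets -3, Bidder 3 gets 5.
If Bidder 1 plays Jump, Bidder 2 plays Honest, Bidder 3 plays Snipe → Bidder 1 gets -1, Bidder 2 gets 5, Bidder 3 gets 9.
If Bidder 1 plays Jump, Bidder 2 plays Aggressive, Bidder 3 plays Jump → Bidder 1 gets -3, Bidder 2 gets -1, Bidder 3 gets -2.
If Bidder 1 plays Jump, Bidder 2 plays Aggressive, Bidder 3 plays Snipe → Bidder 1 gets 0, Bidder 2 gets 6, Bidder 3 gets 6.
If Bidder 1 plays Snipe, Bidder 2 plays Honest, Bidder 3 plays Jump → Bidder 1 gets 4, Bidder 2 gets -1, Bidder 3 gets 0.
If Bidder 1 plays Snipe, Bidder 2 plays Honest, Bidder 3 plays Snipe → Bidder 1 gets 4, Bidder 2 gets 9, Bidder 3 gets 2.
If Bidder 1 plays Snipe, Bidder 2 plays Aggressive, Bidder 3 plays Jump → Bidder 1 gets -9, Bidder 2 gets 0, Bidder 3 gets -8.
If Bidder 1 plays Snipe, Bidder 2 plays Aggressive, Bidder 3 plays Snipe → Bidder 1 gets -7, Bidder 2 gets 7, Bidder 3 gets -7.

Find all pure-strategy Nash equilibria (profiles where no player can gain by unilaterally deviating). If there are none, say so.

Check each profile: it is a Nash equilibrium iff no player can strictly gain by switching unilaterally.
(Jump, Honest, Jump): Bidder 1 can switch to Snipe (-7 → 4). Not NE.
(Jump, Honest, Snipe): Bidder 1 can switch to Snipe (-1 → 4). Not NE.
(Jump, Aggressive, Jump): Bidder 3 can switch to Snipe (-2 → 6). Not NE.
(Jump, Aggressive, Snipe): Bidder 1 gets 0, best alternative -7; Bidder 2 gets 6, best alternative 5; Bidder 3 gets 6, best alternative -2. No profitable deviation — NE.
(Snipe, Honest, Jump): Bidder 2 can switch to Aggressive (-1 → 0). Not NE.
(Snipe, Honest, Snipe): Bidder 1 gets 4, best alternative -1; Bidder 2 gets 9, best alternative 7; Bidder 3 gets 2, best alternative 0. No profitable deviation — NE.
(Snipe, Aggressive, Jump): Bidder 1 can switch to Jump (-9 → -3). Not NE.
(Snipe, Aggressive, Snipe): Bidder 1 can switch to Jump (-7 → 0). Not NE.

The pure Nash equilibria are (Jump, Aggressive, Snipe) and (Snipe, Honest, Snipe).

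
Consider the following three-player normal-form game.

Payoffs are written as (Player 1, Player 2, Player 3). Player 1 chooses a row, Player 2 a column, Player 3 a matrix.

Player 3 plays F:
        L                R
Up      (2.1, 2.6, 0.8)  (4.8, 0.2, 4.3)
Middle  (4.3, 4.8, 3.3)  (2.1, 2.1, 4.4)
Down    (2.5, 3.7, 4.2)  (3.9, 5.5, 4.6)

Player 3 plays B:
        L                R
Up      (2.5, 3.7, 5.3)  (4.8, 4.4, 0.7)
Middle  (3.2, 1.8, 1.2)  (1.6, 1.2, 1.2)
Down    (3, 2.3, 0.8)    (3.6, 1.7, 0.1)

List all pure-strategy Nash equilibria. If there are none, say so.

For each player, find the best response to each opponent profile; mutual best responses are the pure NE.
Player 1 against (L, F): payoffs 2.1, 4.3, 2.5 → best response Middle.
Player 1 against (L, B): payoffs 2.5, 3.2, 3 → best response Middle.
Player 1 against (R, F): payoffs 4.8, 2.1, 3.9 → best response Up.
Player 1 against (R, B): payoffs 4.8, 1.6, 3.6 → best response Up.
Player 2 against (Up, F): payoffs 2.6, 0.2 → best response L.
Player 2 against (Up, B): payoffs 3.7, 4.4 → best response R.
Player 2 against (Middle, F): payoffs 4.8, 2.1 → best response L.
Player 2 against (Middle, B): payoffs 1.8, 1.2 → best response L.
Player 2 against (Down, F): payoffs 3.7, 5.5 → best response R.
Player 2 against (Down, B): payoffs 2.3, 1.7 → best response L.
Player 3 against (Up, L): payoffs 0.8, 5.3 → best response B.
Player 3 against (Up, R): payoffs 4.3, 0.7 → best response F.
Player 3 against (Middle, L): payoffs 3.3, 1.2 → best response F.
Player 3 against (Middle, R): payoffs 4.4, 1.2 → best response F.
Player 3 against (Down, L): payoffs 4.2, 0.8 → best response F.
Player 3 against (Down, R): payoffs 4.6, 0.1 → best response F.
Mutual best responses: (Middle, L, F).

(Middle, L, F)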